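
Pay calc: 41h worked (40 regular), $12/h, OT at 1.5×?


$498.00

Regular: 40h × $12 = $480.00
Overtime: 41 - 40 = 1h
OT pay: 1h × $12 × 1.5 = $18.00
Total = $480.00 + $18.00 = $498.00


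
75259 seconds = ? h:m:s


20h 54m 19s

Hours: 75259 ÷ 3600 = 20 remainder 3259
Minutes: 3259 ÷ 60 = 54 remainder 19
Seconds: 19


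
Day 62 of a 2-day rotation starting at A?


Shift B

Shifts: A, B
Start: A (index 0)
Day 62: (0 + 62 - 1) mod 2
= 61 mod 2
= 1
Index 1 → shift B


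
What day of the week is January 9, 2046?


Tuesday

Zeller's congruence:
q=9, m=13, k=45, j=20
h = (9 + ⌊13×14/5⌋ + 45 + ⌊45/4⌋ + ⌊20/4⌋ - 2×20) mod 7
= (9 + 36 + 45 + 11 + 5 - 40) mod 7
= 66 mod 7 = 3
h=3 → Tuesday


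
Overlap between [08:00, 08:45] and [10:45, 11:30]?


0 minutes

Meeting A: 480-525 (in minutes from midnight)
Meeting B: 645-690
Overlap start = max(480, 645) = 645
Overlap end = min(525, 690) = 525
Overlap = max(0, 525 - 645) = 0 min


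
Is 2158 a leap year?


No

Rules: divisible by 4 AND (not by 100 OR by 400)
2158 ÷ 4 = 539 remainder 2 → not divisible by 4
Not divisible by 4 → not a leap year


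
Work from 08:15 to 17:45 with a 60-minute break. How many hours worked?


8h 30m (510 minutes)

Total time = (17×60+45) - (8×60+15)
= 1065 - 495 = 570 min
Minus break: 570 - 60 = 510 min
= 8h 30m


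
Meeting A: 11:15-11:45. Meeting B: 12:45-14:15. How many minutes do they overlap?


0 minutes

Meeting A: 675-705 (in minutes from midnight)
Meeting B: 765-855
Overlap start = max(675, 765) = 765
Overlap end = min(705, 855) = 705
Overlap = max(0, 705 - 765) = 0 min


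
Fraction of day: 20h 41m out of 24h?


Total minutes: 20×60 + 41 = 1241
Day = 24×60 = 1440 minutes
Fraction = 1241/1440 ≈ 0.8618
As a percentage: 1241/1440 × 100 ≈ 86.18%

0.8618 (86.18%)


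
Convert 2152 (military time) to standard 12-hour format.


9:52 PM

Hour: 21
21 - 12 = 9 → PM


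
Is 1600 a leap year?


Rules: divisible by 4 AND (not by 100 OR by 400)
1600 ÷ 4 = 400 exactly → divisible by 4
1600 ÷ 100 = 16 exactly → divisible by 100
1600 ÷ 400 = 4 exactly → divisible by 400
Divisible by 400 → leap year

Yes


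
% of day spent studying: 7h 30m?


Time: 450 minutes
Day: 1440 minutes
Percentage = (450/1440) × 100 ≈ 31.3%

31.3%


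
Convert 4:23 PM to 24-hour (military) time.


16:23

Input: 4:23 PM
PM: 4 + 12 = 16


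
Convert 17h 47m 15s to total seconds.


Hours: 17 × 3600 = 61200
Minutes: 47 × 60 = 2820
Seconds: 15
Total = 61200 + 2820 + 15 = 64035

64035 seconds


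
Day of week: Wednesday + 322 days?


Wednesday

Start: Wednesday (index 2)
(2 + 322) mod 7
= 324 mod 7
= 2
Index 2 → Wednesday


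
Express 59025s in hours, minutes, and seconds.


16h 23m 45s

Hours: 59025 ÷ 3600 = 16 remainder 1425
Minutes: 1425 ÷ 60 = 23 remainder 45
Seconds: 45


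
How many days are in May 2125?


Month: May (month 5)
May has 31 days

31 days


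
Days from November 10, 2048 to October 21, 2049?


From November 10, 2048 to October 21, 2049
Rest of November 2048: 30 - 10 = 20
Full months: December 31, January 31, February 2049 28, March 31, April 30, May 31, June 30, July 31, August 31, September 30
Days into October 2049: 21
Total = 20 + 31 + 31 + 28 + 31 + 30 + 31 + 30 + 31 + 31 + 30 + 21 = 345 days

345 days


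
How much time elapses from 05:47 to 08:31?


2h 44m

End time in minutes: 8×60 + 31 = 511
Start time in minutes: 5×60 + 47 = 347
Difference = 511 - 347 = 164 minutes
= 2 hours 44 minutes


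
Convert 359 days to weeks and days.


Weeks: 359 ÷ 7 = 51 remainder 2

51 weeks 2 days


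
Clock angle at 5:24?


18.0°

Hour hand = 5×30 + 24×0.5 = 162.0°
Minute hand = 24×6 = 144°
Difference = |162.0 - 144| = 18.0°


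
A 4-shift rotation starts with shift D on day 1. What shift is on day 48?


Shift C

Shifts: A, B, C, D
Start: D (index 3)
Day 48: (3 + 48 - 1) mod 4
= 50 mod 4
= 2
Index 2 → shift C


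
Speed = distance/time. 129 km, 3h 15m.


39.7 km/h

Distance: 129 km
Time: 3h 15m = 195 min = 195/60 = 13/4 hours
Speed = 129 ÷ (13/4) = 129 × 4 / 13 = 516/13 ≈ 39.7 km/h


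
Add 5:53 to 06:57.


Start: 417 minutes from midnight
Add: 353 minutes
Total: 770 minutes
Hours: 770 ÷ 60 = 12 remainder 50

12:50


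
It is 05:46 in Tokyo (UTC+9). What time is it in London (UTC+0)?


Time difference = UTC+0 - UTC+9 = -9 hours
New hour = (5 -9) mod 24
= -4 mod 24 = 20
Minutes unchanged → 20:46; -4 < 0 → previous day

20:46 (previous day)


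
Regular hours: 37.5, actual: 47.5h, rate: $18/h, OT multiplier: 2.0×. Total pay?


Regular: 37.5h × $18 = $675.00
Overtime: 47.5 - 37.5 = 10.0h
OT pay: 10.0h × $18 × 2.0 = $360.00
Total = $675.00 + $360.00 = $1035.00

$1035.00


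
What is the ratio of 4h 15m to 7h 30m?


Duration 1: 255 minutes
Duration 2: 450 minutes
Ratio = 255:450
GCD = 15
Simplified = 17:30
As a decimal: 17/30 ≈ 0.57

17:30 (0.57)


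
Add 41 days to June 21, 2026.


August 1, 2026

Start: June 21, 2026
Add 41 days
June 21 → July 1: 30 - 21 + 1 = 10 days (41 - 10 = 31 left)
July 1 → August 1: 31 - 1 + 1 = 31 days (31 - 31 = 0 left)
Land exactly on August 1, 2026


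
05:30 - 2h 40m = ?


Start: 330 minutes from midnight
Subtract: 160 minutes
Remaining: 330 - 160 = 170
Hours: 2, Minutes: 50

02:50


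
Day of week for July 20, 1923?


Zeller's congruence:
q=20, m=7, k=23, j=19
h = (20 + ⌊13×8/5⌋ + 23 + ⌊23/4⌋ + ⌊19/4⌋ - 2×19) mod 7
= (20 + 20 + 23 + 5 + 4 - 38) mod 7
= 34 mod 7 = 6
h=6 → Friday

Friday


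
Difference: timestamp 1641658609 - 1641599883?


58726 seconds (16.3 hours / 0.68 days)

Difference = 1641658609 - 1641599883 = 58726 seconds
In hours: 58726 / 3600 ≈ 16.3
In days: 58726 / 86400 ≈ 0.68


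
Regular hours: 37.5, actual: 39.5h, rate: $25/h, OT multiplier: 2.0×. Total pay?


Regular: 37.5h × $25 = $937.50
Overtime: 39.5 - 37.5 = 2.0h
OT pay: 2.0h × $25 × 2.0 = $100.00
Total = $937.50 + $100.00 = $1037.50

$1037.50


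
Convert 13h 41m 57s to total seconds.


49317 seconds

Hours: 13 × 3600 = 46800
Minutes: 41 × 60 = 2460
Seconds: 57
Total = 46800 + 2460 + 57 = 49317


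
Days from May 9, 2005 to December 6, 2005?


From May 9, 2005 to December 6, 2005
Rest of May 2005: 31 - 9 = 22
Full months: June 30, July 31, August 31, September 30, October 31, November 30
Days into December 2005: 6
Total = 22 + 30 + 31 + 31 + 30 + 31 + 30 + 6 = 211 days

211 days


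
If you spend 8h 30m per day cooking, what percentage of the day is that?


35.4%

Time: 510 minutes
Day: 1440 minutes
Percentage = (510/1440) × 100 ≈ 35.4%


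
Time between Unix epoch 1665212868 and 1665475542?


Difference = 1665475542 - 1665212868 = 262674 seconds
In hours: 262674 / 3600 ≈ 73.0
In days: 262674 / 86400 ≈ 3.04

262674 seconds (73.0 hours / 3.04 days)


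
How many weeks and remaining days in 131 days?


18 weeks 5 days

Weeks: 131 ÷ 7 = 18 remainder 5


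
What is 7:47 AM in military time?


Input: 7:47 AM
AM hour stays: 7

07:47


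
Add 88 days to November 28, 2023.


February 24, 2024

Start: November 28, 2023
Add 88 days
November 28 → December 1: 30 - 28 + 1 = 3 days (88 - 3 = 85 left)
December 1 → January 1: 31 - 1 + 1 = 31 days (85 - 31 = 54 left)
January 1 → February 1: 31 - 1 + 1 = 31 days (54 - 31 = 23 left)
February 1 + 23 = February 24, 2024


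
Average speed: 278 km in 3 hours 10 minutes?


87.8 km/h

Distance: 278 km
Time: 3h 10m = 190 min = 190/60 = 19/6 hours
Speed = 278 ÷ (19/6) = 278 × 6 / 19 = 1668/19 ≈ 87.8 km/h


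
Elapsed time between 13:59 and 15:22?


1h 23m

End time in minutes: 15×60 + 22 = 922
Start time in minutes: 13×60 + 59 = 839
Difference = 922 - 839 = 83 minutes
= 1 hours 23 minutes


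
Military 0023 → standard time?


Hour: 0
0 → 12 AM (midnight)

12:23 AM


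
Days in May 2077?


Month: May (month 5)
May has 31 days

31 days


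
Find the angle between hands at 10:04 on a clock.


Hour hand = 10×30 + 4×0.5 = 302.0°
Minute hand = 4×6 = 24°
Difference = |302.0 - 24| = 278.0°
Since > 180°: 360 - 278.0 = 82.0°

82.0°


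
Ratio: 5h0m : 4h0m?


Duration 1: 300 minutes
Duration 2: 240 minutes
Ratio = 300:240
GCD = 60
Simplified = 5:4
As a decimal: 5/4 = 1.25

5:4 (1.25)


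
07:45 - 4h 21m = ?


03:24

Start: 465 minutes from midnight
Subtract: 261 minutes
Remaining: 465 - 261 = 204
Hours: 3, Minutes: 24


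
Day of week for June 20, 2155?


Friday

Zeller's congruence:
q=20, m=6, k=55, j=21
h = (20 + ⌊13×7/5⌋ + 55 + ⌊55/4⌋ + ⌊21/4⌋ - 2×21) mod 7
= (20 + 18 + 55 + 13 + 5 - 42) mod 7
= 69 mod 7 = 6
h=6 → Friday


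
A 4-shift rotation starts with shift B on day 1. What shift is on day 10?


Shifts: A, B, C, D
Start: B (index 1)
Day 10: (1 + 10 - 1) mod 4
= 10 mod 4
= 2
Index 2 → shift C

Shift C


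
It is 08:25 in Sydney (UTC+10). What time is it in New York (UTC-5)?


17:25 (previous day)

Time difference = UTC-5 - UTC+10 = -15 hours
New hour = (8 -15) mod 24
= -7 mod 24 = 17
Minutes unchanged → 17:25; -7 < 0 → previous day


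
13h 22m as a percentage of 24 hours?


Total minutes: 13×60 + 22 = 802
Day = 24×60 = 1440 minutes
Fraction = 802/1440 ≈ 0.5569
As a percentage: 802/1440 × 100 ≈ 55.69%

0.5569 (55.69%)


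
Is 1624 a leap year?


Rules: divisible by 4 AND (not by 100 OR by 400)
1624 ÷ 4 = 406 exactly → divisible by 4
1624 ÷ 100 = 16 remainder 24 → not divisible by 100
Divisible by 4 but not by 100 → leap year

Yes


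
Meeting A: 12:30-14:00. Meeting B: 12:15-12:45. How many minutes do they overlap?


Meeting A: 750-840 (in minutes from midnight)
Meeting B: 735-765
Overlap start = max(750, 735) = 750
Overlap end = min(840, 765) = 765
Overlap = max(0, 765 - 750) = 15 min

15 minutes


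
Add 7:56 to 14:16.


22:12

Start: 856 minutes from midnight
Add: 476 minutes
Total: 1332 minutes
Hours: 1332 ÷ 60 = 22 remainder 12


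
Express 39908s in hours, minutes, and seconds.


11h 5m 8s

Hours: 39908 ÷ 3600 = 11 remainder 308
Minutes: 308 ÷ 60 = 5 remainder 8
Seconds: 8


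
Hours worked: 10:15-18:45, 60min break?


7h 30m (450 minutes)

Total time = (18×60+45) - (10×60+15)
= 1125 - 615 = 510 min
Minus break: 510 - 60 = 450 min
= 7h 30m


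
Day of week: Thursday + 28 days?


Start: Thursday (index 3)
(3 + 28) mod 7
= 31 mod 7
= 3
Index 3 → Thursday

Thursday


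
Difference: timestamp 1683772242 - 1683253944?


518298 seconds (144.0 hours / 6.00 days)

Difference = 1683772242 - 1683253944 = 518298 seconds
In hours: 518298 / 3600 ≈ 144.0
In days: 518298 / 86400 ≈ 6.00


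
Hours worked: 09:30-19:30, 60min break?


9h 0m (540 minutes)

Total time = (19×60+30) - (9×60+30)
= 1170 - 570 = 600 min
Minus break: 600 - 60 = 540 min
= 9h 0m


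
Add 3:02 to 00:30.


03:32

Start: 30 minutes from midnight
Add: 182 minutes
Total: 212 minutes
Hours: 212 ÷ 60 = 3 remainder 32


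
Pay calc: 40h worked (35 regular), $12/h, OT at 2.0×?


Regular: 35h × $12 = $420.00
Overtime: 40 - 35 = 5h
OT pay: 5h × $12 × 2.0 = $120.00
Total = $420.00 + $120.00 = $540.00

$540.00


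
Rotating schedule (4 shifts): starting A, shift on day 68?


Shift D

Shifts: A, B, C, D
Start: A (index 0)
Day 68: (0 + 68 - 1) mod 4
= 67 mod 4
= 3
Index 3 → shift D


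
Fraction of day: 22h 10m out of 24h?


0.9236 (92.36%)

Total minutes: 22×60 + 10 = 1330
Day = 24×60 = 1440 minutes
Fraction = 1330/1440 ≈ 0.9236
As a percentage: 1330/1440 × 100 ≈ 92.36%


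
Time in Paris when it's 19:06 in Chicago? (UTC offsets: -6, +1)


Time difference = UTC+1 - UTC-6 = +7 hours
New hour = (19 + 7) mod 24
= 26 mod 24 = 2
Minutes unchanged → 02:06; 26 ≥ 24 → next day

02:06 (next day)


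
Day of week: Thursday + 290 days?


Sunday

Start: Thursday (index 3)
(3 + 290) mod 7
= 293 mod 7
= 6
Index 6 → Sunday


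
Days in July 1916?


31 days

Month: July (month 7)
July has 31 days


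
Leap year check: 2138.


Rules: divisible by 4 AND (not by 100 OR by 400)
2138 ÷ 4 = 534 remainder 2 → not divisible by 4
Not divisible by 4 → not a leap year

No


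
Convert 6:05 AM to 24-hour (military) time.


06:05

Input: 6:05 AM
AM hour stays: 6


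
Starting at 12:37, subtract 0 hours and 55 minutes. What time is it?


Start: 757 minutes from midnight
Subtract: 55 minutes
Remaining: 757 - 55 = 702
Hours: 11, Minutes: 42

11:42


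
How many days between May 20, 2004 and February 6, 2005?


262 days

From May 20, 2004 to February 6, 2005
Rest of May 2004: 31 - 20 = 11
Full months: June 30, July 31, August 31, September 30, October 31, November 30, December 31, January 31
Days into February 2005: 6
Total = 11 + 30 + 31 + 31 + 30 + 31 + 30 + 31 + 31 + 6 = 262 days


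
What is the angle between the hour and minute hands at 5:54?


147.0°

Hour hand = 5×30 + 54×0.5 = 177.0°
Minute hand = 54×6 = 324°
Difference = |177.0 - 324| = 147.0°


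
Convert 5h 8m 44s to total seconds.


18524 seconds

Hours: 5 × 3600 = 18000
Minutes: 8 × 60 = 480
Seconds: 44
Total = 18000 + 480 + 44 = 18524


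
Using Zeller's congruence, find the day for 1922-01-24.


Zeller's congruence:
q=24, m=13, k=21, j=19
h = (24 + ⌊13×14/5⌋ + 21 + ⌊21/4⌋ + ⌊19/4⌋ - 2×19) mod 7
= (24 + 36 + 21 + 5 + 4 - 38) mod 7
= 52 mod 7 = 3
h=3 → Tuesday

Tuesday


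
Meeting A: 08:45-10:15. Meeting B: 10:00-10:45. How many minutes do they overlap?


Meeting A: 525-615 (in minutes from midnight)
Meeting B: 600-645
Overlap start = max(525, 600) = 600
Overlap end = min(615, 645) = 615
Overlap = max(0, 615 - 600) = 15 min

15 minutes


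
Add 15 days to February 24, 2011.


March 11, 2011

Start: February 24, 2011
Add 15 days
February 24 → March 1: 28 - 24 + 1 = 5 days (15 - 5 = 10 left)
March 1 + 10 = March 11, 2011


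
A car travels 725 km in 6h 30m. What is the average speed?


111.5 km/h

Distance: 725 km
Time: 6h 30m = 390 min = 390/60 = 13/2 hours
Speed = 725 ÷ (13/2) = 725 × 2 / 13 = 1450/13 ≈ 111.5 km/h


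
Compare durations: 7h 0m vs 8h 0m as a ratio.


7:8 (0.88)

Duration 1: 420 minutes
Duration 2: 480 minutes
Ratio = 420:480
GCD = 60
Simplified = 7:8
As a decimal: 7/8 ≈ 0.88


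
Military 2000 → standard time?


8:00 PM

Hour: 20
20 - 12 = 8 → PM


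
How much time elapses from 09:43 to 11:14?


End time in minutes: 11×60 + 14 = 674
Start time in minutes: 9×60 + 43 = 583
Difference = 674 - 583 = 91 minutes
= 1 hours 31 minutes

1h 31m


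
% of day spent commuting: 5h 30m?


22.9%

Time: 330 minutes
Day: 1440 minutes
Percentage = (330/1440) × 100 ≈ 22.9%


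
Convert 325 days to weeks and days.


46 weeks 3 days

Weeks: 325 ÷ 7 = 46 remainder 3


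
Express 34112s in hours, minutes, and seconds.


Hours: 34112 ÷ 3600 = 9 remainder 1712
Minutes: 1712 ÷ 60 = 28 remainder 32
Seconds: 32

9h 28m 32s


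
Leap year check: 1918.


No

Rules: divisible by 4 AND (not by 100 OR by 400)
1918 ÷ 4 = 479 remainder 2 → not divisible by 4
Not divisible by 4 → not a leap year


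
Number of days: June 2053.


30 days

Month: June (month 6)
June has 30 days


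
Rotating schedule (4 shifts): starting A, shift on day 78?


Shifts: A, B, C, D
Start: A (index 0)
Day 78: (0 + 78 - 1) mod 4
= 77 mod 4
= 1
Index 1 → shift B

Shift B


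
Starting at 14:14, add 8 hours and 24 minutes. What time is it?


Start: 854 minutes from midnight
Add: 504 minutes
Total: 1358 minutes
Hours: 1358 ÷ 60 = 22 remainder 38

22:38


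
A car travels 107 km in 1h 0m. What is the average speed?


Distance: 107 km
Time: 1 hours
Speed = 107 / 1 = 107.0 km/h

107.0 km/h


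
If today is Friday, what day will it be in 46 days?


Start: Friday (index 4)
(4 + 46) mod 7
= 50 mod 7
= 1
Index 1 → Tuesday

Tuesday


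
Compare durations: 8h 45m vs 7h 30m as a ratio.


Duration 1: 525 minutes
Duration 2: 450 minutes
Ratio = 525:450
GCD = 75
Simplified = 7:6
As a decimal: 7/6 ≈ 1.17

7:6 (1.17)


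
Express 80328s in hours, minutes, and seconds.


Hours: 80328 ÷ 3600 = 22 remainder 1128
Minutes: 1128 ÷ 60 = 18 remainder 48
Seconds: 48

22h 18m 48s


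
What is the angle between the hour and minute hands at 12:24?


Hour hand (12 ≡ 0 on the dial): 0×30 + 24×0.5 = 12.0°
Minute hand = 24×6 = 144°
Difference = |12.0 - 144| = 132.0°

132.0°


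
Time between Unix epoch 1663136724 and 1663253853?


Difference = 1663253853 - 1663136724 = 117129 seconds
In hours: 117129 / 3600 ≈ 32.5
In days: 117129 / 86400 ≈ 1.36

117129 seconds (32.5 hours / 1.36 days)


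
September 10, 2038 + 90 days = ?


Start: September 10, 2038
Add 90 days
September 10 → October 1: 30 - 10 + 1 = 21 days (90 - 21 = 69 left)
October 1 → November 1: 31 - 1 + 1 = 31 days (69 - 31 = 38 left)
November 1 → December 1: 30 - 1 + 1 = 30 days (38 - 30 = 8 left)
December 1 + 8 = December 9, 2038

December 9, 2038


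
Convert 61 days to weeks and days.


8 weeks 5 days

Weeks: 61 ÷ 7 = 8 remainder 5


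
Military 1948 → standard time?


Hour: 19
19 - 12 = 7 → PM

7:48 PM


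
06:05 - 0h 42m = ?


05:23

Start: 365 minutes from midnight
Subtract: 42 minutes
Remaining: 365 - 42 = 323
Hours: 5, Minutes: 23


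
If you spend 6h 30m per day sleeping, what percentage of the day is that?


Time: 390 minutes
Day: 1440 minutes
Percentage = (390/1440) × 100 ≈ 27.1%

27.1%


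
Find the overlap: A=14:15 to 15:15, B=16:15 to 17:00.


0 minutes

Meeting A: 855-915 (in minutes from midnight)
Meeting B: 975-1020
Overlap start = max(855, 975) = 975
Overlap end = min(915, 1020) = 915
Overlap = max(0, 915 - 975) = 0 min


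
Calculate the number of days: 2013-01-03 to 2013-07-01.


From January 3, 2013 to July 1, 2013
Rest of January 2013: 31 - 3 = 28
Full months: February 2013 28, March 31, April 30, May 31, June 30
Days into July 2013: 1
Total = 28 + 28 + 31 + 30 + 31 + 30 + 1 = 179 days

179 days


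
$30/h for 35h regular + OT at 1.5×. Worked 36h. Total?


$1095.00

Regular: 35h × $30 = $1050.00
Overtime: 36 - 35 = 1h
OT pay: 1h × $30 × 1.5 = $45.00
Total = $1050.00 + $45.00 = $1095.00


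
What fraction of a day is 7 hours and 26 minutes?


0.3097 (30.97%)

Total minutes: 7×60 + 26 = 446
Day = 24×60 = 1440 minutes
Fraction = 446/1440 ≈ 0.3097
As a percentage: 446/1440 × 100 ≈ 30.97%


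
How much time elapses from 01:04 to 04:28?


End time in minutes: 4×60 + 28 = 268
Start time in minutes: 1×60 + 4 = 64
Difference = 268 - 64 = 204 minutes
= 3 hours 24 minutes

3h 24m


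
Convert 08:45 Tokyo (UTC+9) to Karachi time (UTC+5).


Time difference = UTC+5 - UTC+9 = -4 hours
New hour = (8 -4) mod 24
= 4 mod 24 = 4
Minutes unchanged → 04:45

04:45


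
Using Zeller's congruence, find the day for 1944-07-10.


Monday

Zeller's congruence:
q=10, m=7, k=44, j=19
h = (10 + ⌊13×8/5⌋ + 44 + ⌊44/4⌋ + ⌊19/4⌋ - 2×19) mod 7
= (10 + 20 + 44 + 11 + 4 - 38) mod 7
= 51 mod 7 = 2
h=2 → Monday


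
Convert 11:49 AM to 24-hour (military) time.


11:49

Input: 11:49 AM
AM hour stays: 11


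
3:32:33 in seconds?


Hours: 3 × 3600 = 10800
Minutes: 32 × 60 = 1920
Seconds: 33
Total = 10800 + 1920 + 33 = 12753

12753 seconds


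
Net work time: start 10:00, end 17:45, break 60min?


Total time = (17×60+45) - (10×60+0)
= 1065 - 600 = 465 min
Minus break: 465 - 60 = 405 min
= 6h 45m

6h 45m (405 minutes)


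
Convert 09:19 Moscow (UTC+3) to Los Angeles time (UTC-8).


22:19 (previous day)

Time difference = UTC-8 - UTC+3 = -11 hours
New hour = (9 -11) mod 24
= -2 mod 24 = 22
Minutes unchanged → 22:19; -2 < 0 → previous day


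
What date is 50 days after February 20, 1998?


April 11, 1998

Start: February 20, 1998
Add 50 days
February 20 → March 1: 28 - 20 + 1 = 9 days (50 - 9 = 41 left)
March 1 → April 1: 31 - 1 + 1 = 31 days (41 - 31 = 10 left)
April 1 + 10 = April 11, 1998


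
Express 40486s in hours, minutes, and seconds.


Hours: 40486 ÷ 3600 = 11 remainder 886
Minutes: 886 ÷ 60 = 14 remainder 46
Seconds: 46

11h 14m 46s


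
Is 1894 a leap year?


Rules: divisible by 4 AND (not by 100 OR by 400)
1894 ÷ 4 = 473 remainder 2 → not divisible by 4
Not divisible by 4 → not a leap year

No


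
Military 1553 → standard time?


Hour: 15
15 - 12 = 3 → PM

3:53 PM


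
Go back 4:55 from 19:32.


14:37

Start: 1172 minutes from midnight
Subtract: 295 minutes
Remaining: 1172 - 295 = 877
Hours: 14, Minutes: 37


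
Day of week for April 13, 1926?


Zeller's congruence:
q=13, m=4, k=26, j=19
h = (13 + ⌊13×5/5⌋ + 26 + ⌊26/4⌋ + ⌊19/4⌋ - 2×19) mod 7
= (13 + 13 + 26 + 6 + 4 - 38) mod 7
= 24 mod 7 = 3
h=3 → Tuesday

Tuesday


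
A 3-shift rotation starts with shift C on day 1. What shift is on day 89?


Shift A

Shifts: A, B, C
Start: C (index 2)
Day 89: (2 + 89 - 1) mod 3
= 90 mod 3
= 0
Index 0 → shift A


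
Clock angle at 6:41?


Hour hand = 6×30 + 41×0.5 = 200.5°
Minute hand = 41×6 = 246°
Difference = |200.5 - 246| = 45.5°

45.5°


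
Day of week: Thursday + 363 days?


Wednesday

Start: Thursday (index 3)
(3 + 363) mod 7
= 366 mod 7
= 2
Index 2 → Wednesday


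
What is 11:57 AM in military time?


11:57

Input: 11:57 AM
AM hour stays: 11


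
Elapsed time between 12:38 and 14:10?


End time in minutes: 14×60 + 10 = 850
Start time in minutes: 12×60 + 38 = 758
Difference = 850 - 758 = 92 minutes
= 1 hours 32 minutes

1h 32m


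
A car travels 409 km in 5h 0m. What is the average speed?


Distance: 409 km
Time: 5 hours
Speed = 409 / 5 = 81.8 km/h

81.8 km/h


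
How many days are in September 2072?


30 days

Month: September (month 9)
September has 30 days


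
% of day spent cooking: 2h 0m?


Time: 120 minutes
Day: 1440 minutes
Percentage = (120/1440) × 100 ≈ 8.3%

8.3%


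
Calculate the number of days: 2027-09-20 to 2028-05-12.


235 days

From September 20, 2027 to May 12, 2028
Rest of September 2027: 30 - 20 = 10
Full months: October 31, November 30, December 31, January 31, February 2028 29, March 31, April 30
Days into May 2028: 12
Total = 10 + 31 + 30 + 31 + 31 + 29 + 31 + 30 + 12 = 235 days


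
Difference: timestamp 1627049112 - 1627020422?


28690 seconds (8.0 hours / 0.33 days)

Difference = 1627049112 - 1627020422 = 28690 seconds
In hours: 28690 / 3600 ≈ 8.0
In days: 28690 / 86400 ≈ 0.33


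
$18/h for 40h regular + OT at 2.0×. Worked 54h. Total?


$1224.00

Regular: 40h × $18 = $720.00
Overtime: 54 - 40 = 14h
OT pay: 14h × $18 × 2.0 = $504.00
Total = $720.00 + $504.00 = $1224.00


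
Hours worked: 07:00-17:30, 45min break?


Total time = (17×60+30) - (7×60+0)
= 1050 - 420 = 630 min
Minus break: 630 - 45 = 585 min
= 9h 45m

9h 45m (585 minutes)


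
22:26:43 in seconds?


80803 seconds

Hours: 22 × 3600 = 79200
Minutes: 26 × 60 = 1560
Seconds: 43
Total = 79200 + 1560 + 43 = 80803


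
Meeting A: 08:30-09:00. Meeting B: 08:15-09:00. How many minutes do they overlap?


Meeting A: 510-540 (in minutes from midnight)
Meeting B: 495-540
Overlap start = max(510, 495) = 510
Overlap end = min(540, 540) = 540
Overlap = max(0, 540 - 510) = 30 min

30 minutes


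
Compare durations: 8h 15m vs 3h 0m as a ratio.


11:4 (2.75)

Duration 1: 495 minutes
Duration 2: 180 minutes
Ratio = 495:180
GCD = 45
Simplified = 11:4
As a decimal: 11/4 = 2.75


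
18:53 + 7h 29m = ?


02:22 (next day)

Start: 1133 minutes from midnight
Add: 449 minutes
Total: 1582 minutes
Hours: 1582 ÷ 60 = 26 remainder 22
26 ≥ 24 → 26 - 24 = 2 (next day)


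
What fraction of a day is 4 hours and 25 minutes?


Total minutes: 4×60 + 25 = 265
Day = 24×60 = 1440 minutes
Fraction = 265/1440 ≈ 0.1840
As a percentage: 265/1440 × 100 ≈ 18.40%

0.1840 (18.40%)


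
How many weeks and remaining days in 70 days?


Weeks: 70 ÷ 7 = 10 remainder 0

10 weeks 0 days


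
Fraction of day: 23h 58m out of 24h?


0.9986 (99.86%)

Total minutes: 23×60 + 58 = 1438
Day = 24×60 = 1440 minutes
Fraction = 1438/1440 ≈ 0.9986
As a percentage: 1438/1440 × 100 ≈ 99.86%


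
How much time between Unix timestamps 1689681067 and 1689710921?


Difference = 1689710921 - 1689681067 = 29854 seconds
In hours: 29854 / 3600 ≈ 8.3
In days: 29854 / 86400 ≈ 0.35

29854 seconds (8.3 hours / 0.35 days)


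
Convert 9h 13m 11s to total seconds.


33191 seconds

Hours: 9 × 3600 = 32400
Minutes: 13 × 60 = 780
Seconds: 11
Total = 32400 + 780 + 11 = 33191


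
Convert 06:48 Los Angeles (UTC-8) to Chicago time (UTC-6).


Time difference = UTC-6 - UTC-8 = +2 hours
New hour = (6 + 2) mod 24
= 8 mod 24 = 8
Minutes unchanged → 08:48

08:48


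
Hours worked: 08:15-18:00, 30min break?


9h 15m (555 minutes)

Total time = (18×60+0) - (8×60+15)
= 1080 - 495 = 585 min
Minus break: 585 - 30 = 555 min
= 9h 15m


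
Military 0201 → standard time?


Hour: 2
2 < 12 → AM

2:01 AM


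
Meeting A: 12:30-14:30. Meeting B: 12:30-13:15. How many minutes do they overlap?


45 minutes

Meeting A: 750-870 (in minutes from midnight)
Meeting B: 750-795
Overlap start = max(750, 750) = 750
Overlap end = min(870, 795) = 795
Overlap = max(0, 795 - 750) = 45 min


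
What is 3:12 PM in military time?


Input: 3:12 PM
PM: 3 + 12 = 15

15:12


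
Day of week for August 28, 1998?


Zeller's congruence:
q=28, m=8, k=98, j=19
h = (28 + ⌊13×9/5⌋ + 98 + ⌊98/4⌋ + ⌊19/4⌋ - 2×19) mod 7
= (28 + 23 + 98 + 24 + 4 - 38) mod 7
= 139 mod 7 = 6
h=6 → Friday

Friday


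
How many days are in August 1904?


31 days

Month: August (month 8)
August has 31 days


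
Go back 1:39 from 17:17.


15:38

Start: 1037 minutes from midnight
Subtract: 99 minutes
Remaining: 1037 - 99 = 938
Hours: 15, Minutes: 38


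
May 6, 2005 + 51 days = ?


June 26, 2005

Start: May 6, 2005
Add 51 days
May 6 → June 1: 31 - 6 + 1 = 26 days (51 - 26 = 25 left)
June 1 + 25 = June 26, 2005


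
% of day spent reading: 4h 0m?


Time: 240 minutes
Day: 1440 minutes
Percentage = (240/1440) × 100 ≈ 16.7%

16.7%


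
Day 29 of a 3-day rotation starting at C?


Shift A

Shifts: A, B, C
Start: C (index 2)
Day 29: (2 + 29 - 1) mod 3
= 30 mod 3
= 0
Index 0 → shift A


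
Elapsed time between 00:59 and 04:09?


3h 10m

End time in minutes: 4×60 + 9 = 249
Start time in minutes: 0×60 + 59 = 59
Difference = 249 - 59 = 190 minutes
= 3 hours 10 minutes


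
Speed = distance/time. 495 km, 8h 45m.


Distance: 495 km
Time: 8h 45m = 525 min = 525/60 = 35/4 hours
Speed = 495 ÷ (35/4) = 495 × 4 / 35 = 1980/35 ≈ 56.6 km/h

56.6 km/h


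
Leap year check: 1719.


No

Rules: divisible by 4 AND (not by 100 OR by 400)
1719 ÷ 4 = 429 remainder 3 → not divisible by 4
Not divisible by 4 → not a leap year


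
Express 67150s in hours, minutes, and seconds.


Hours: 67150 ÷ 3600 = 18 remainder 2350
Minutes: 2350 ÷ 60 = 39 remainder 10
Seconds: 10

18h 39m 10s


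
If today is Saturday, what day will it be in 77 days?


Start: Saturday (index 5)
(5 + 77) mod 7
= 82 mod 7
= 5
Index 5 → Saturday

Saturday


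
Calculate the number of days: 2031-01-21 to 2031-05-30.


From January 21, 2031 to May 30, 2031
Rest of January 2031: 31 - 21 = 10
Full months: February 2031 28, March 31, April 30
Days into May 2031: 30
Total = 10 + 28 + 31 + 30 + 30 = 129 days

129 days


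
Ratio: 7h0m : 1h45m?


4:1 (4.00)

Duration 1: 420 minutes
Duration 2: 105 minutes
Ratio = 420:105
GCD = 105
Simplified = 4:1
As a decimal: 4/1 = 4.00


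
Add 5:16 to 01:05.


Start: 65 minutes from midnight
Add: 316 minutes
Total: 381 minutes
Hours: 381 ÷ 60 = 6 remainder 21

06:21


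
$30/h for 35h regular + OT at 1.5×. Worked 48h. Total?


$1635.00

Regular: 35h × $30 = $1050.00
Overtime: 48 - 35 = 13h
OT pay: 13h × $30 × 1.5 = $585.00
Total = $1050.00 + $585.00 = $1635.00


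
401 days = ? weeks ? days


Weeks: 401 ÷ 7 = 57 remainder 2

57 weeks 2 days


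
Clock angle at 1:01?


Hour hand = 1×30 + 1×0.5 = 30.5°
Minute hand = 1×6 = 6°
Difference = |30.5 - 6| = 24.5°

24.5°


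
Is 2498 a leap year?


Rules: divisible by 4 AND (not by 100 OR by 400)
2498 ÷ 4 = 624 remainder 2 → not divisible by 4
Not divisible by 4 → not a leap year

No


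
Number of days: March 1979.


31 days

Month: March (month 3)
March has 31 days


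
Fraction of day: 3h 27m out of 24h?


0.1438 (14.38%)

Total minutes: 3×60 + 27 = 207
Day = 24×60 = 1440 minutes
Fraction = 207/1440 ≈ 0.1438
As a percentage: 207/1440 × 100 ≈ 14.38%


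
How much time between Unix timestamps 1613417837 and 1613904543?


Difference = 1613904543 - 1613417837 = 486706 seconds
In hours: 486706 / 3600 ≈ 135.2
In days: 486706 / 86400 ≈ 5.63

486706 seconds (135.2 hours / 5.63 days)


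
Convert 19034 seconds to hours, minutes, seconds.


5h 17m 14s

Hours: 19034 ÷ 3600 = 5 remainder 1034
Minutes: 1034 ÷ 60 = 17 remainder 14
Seconds: 14


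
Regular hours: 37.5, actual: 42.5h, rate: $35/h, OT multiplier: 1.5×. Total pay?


$1575.00

Regular: 37.5h × $35 = $1312.50
Overtime: 42.5 - 37.5 = 5.0h
OT pay: 5.0h × $35 × 1.5 = $262.50
Total = $1312.50 + $262.50 = $1575.00


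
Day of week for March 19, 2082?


Thursday

Zeller's congruence:
q=19, m=3, k=82, j=20
h = (19 + ⌊13×4/5⌋ + 82 + ⌊82/4⌋ + ⌊20/4⌋ - 2×20) mod 7
= (19 + 10 + 82 + 20 + 5 - 40) mod 7
= 96 mod 7 = 5
h=5 → Thursday


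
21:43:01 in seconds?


78181 seconds

Hours: 21 × 3600 = 75600
Minutes: 43 × 60 = 2580
Seconds: 1
Total = 75600 + 2580 + 1 = 78181


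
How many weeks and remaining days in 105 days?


Weeks: 105 ÷ 7 = 15 remainder 0

15 weeks 0 days


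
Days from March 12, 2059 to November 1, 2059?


234 days

From March 12, 2059 to November 1, 2059
Rest of March 2059: 31 - 12 = 19
Full months: April 30, May 31, June 30, July 31, August 31, September 30, October 31
Days into November 2059: 1
Total = 19 + 30 + 31 + 30 + 31 + 31 + 30 + 31 + 1 = 234 days


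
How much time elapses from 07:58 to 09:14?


End time in minutes: 9×60 + 14 = 554
Start time in minutes: 7×60 + 58 = 478
Difference = 554 - 478 = 76 minutes
= 1 hours 16 minutes

1h 16m


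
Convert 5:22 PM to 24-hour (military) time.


Input: 5:22 PM
PM: 5 + 12 = 17

17:22


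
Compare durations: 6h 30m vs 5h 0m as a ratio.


Duration 1: 390 minutes
Duration 2: 300 minutes
Ratio = 390:300
GCD = 30
Simplified = 13:10
As a decimal: 13/10 = 1.30

13:10 (1.30)


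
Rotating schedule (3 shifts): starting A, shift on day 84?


Shift C

Shifts: A, B, C
Start: A (index 0)
Day 84: (0 + 84 - 1) mod 3
= 83 mod 3
= 2
Index 2 → shift C


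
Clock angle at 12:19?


104.5°

Hour hand (12 ≡ 0 on the dial): 0×30 + 19×0.5 = 9.5°
Minute hand = 19×6 = 114°
Difference = |9.5 - 114| = 104.5°


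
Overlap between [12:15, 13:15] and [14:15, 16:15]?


0 minutes

Meeting A: 735-795 (in minutes from midnight)
Meeting B: 855-975
Overlap start = max(735, 855) = 855
Overlap end = min(795, 975) = 795
Overlap = max(0, 795 - 855) = 0 min


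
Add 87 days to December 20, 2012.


Start: December 20, 2012
Add 87 days
December 20 → January 1: 31 - 20 + 1 = 12 days (87 - 12 = 75 left)
January 1 → February 1: 31 - 1 + 1 = 31 days (75 - 31 = 44 left)
February 1 → March 1: 28 - 1 + 1 = 28 days (44 - 28 = 16 left)
March 1 + 16 = March 17, 2013

March 17, 2013


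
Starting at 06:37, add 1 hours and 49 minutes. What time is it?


08:26

Start: 397 minutes from midnight
Add: 109 minutes
Total: 506 minutes
Hours: 506 ÷ 60 = 8 remainder 26


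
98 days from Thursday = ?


Thursday

Start: Thursday (index 3)
(3 + 98) mod 7
= 101 mod 7
= 3
Index 3 → Thursday


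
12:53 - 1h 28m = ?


11:25

Start: 773 minutes from midnight
Subtract: 88 minutes
Remaining: 773 - 88 = 685
Hours: 11, Minutes: 25


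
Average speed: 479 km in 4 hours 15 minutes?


112.7 km/h

Distance: 479 km
Time: 4h 15m = 255 min = 255/60 = 17/4 hours
Speed = 479 ÷ (17/4) = 479 × 4 / 17 = 1916/17 ≈ 112.7 km/h


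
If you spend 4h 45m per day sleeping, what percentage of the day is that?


19.8%

Time: 285 minutes
Day: 1440 minutes
Percentage = (285/1440) × 100 ≈ 19.8%


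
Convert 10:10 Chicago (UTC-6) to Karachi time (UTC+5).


21:10

Time difference = UTC+5 - UTC-6 = +11 hours
New hour = (10 + 11) mod 24
= 21 mod 24 = 21
Minutes unchanged → 21:10


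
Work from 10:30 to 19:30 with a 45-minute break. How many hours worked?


8h 15m (495 minutes)

Total time = (19×60+30) - (10×60+30)
= 1170 - 630 = 540 min
Minus break: 540 - 45 = 495 min
= 8h 15m


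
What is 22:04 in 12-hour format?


Hour: 22
22 - 12 = 10 → PM

10:04 PM


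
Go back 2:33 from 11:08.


Start: 668 minutes from midnight
Subtract: 153 minutes
Remaining: 668 - 153 = 515
Hours: 8, Minutes: 35

08:35


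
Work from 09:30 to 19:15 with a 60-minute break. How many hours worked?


Total time = (19×60+15) - (9×60+30)
= 1155 - 570 = 585 min
Minus break: 585 - 60 = 525 min
= 8h 45m

8h 45m (525 minutes)


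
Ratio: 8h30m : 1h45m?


Duration 1: 510 minutes
Duration 2: 105 minutes
Ratio = 510:105
GCD = 15
Simplified = 34:7
As a decimal: 34/7 ≈ 4.86

34:7 (4.86)


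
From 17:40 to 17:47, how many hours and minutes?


0h 7m

End time in minutes: 17×60 + 47 = 1067
Start time in minutes: 17×60 + 40 = 1060
Difference = 1067 - 1060 = 7 minutes
= 0 hours 7 minutes


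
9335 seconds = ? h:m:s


Hours: 9335 ÷ 3600 = 2 remainder 2135
Minutes: 2135 ÷ 60 = 35 remainder 35
Seconds: 35

2h 35m 35s


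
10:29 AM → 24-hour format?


10:29

Input: 10:29 AM
AM hour stays: 10


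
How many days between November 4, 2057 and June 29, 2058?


237 days

From November 4, 2057 to June 29, 2058
Rest of November 2057: 30 - 4 = 26
Full months: December 31, January 31, February 2058 28, March 31, April 30, May 31
Days into June 2058: 29
Total = 26 + 31 + 31 + 28 + 31 + 30 + 31 + 29 = 237 days


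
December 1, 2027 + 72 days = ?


February 11, 2028

Start: December 1, 2027
Add 72 days
December 1 → January 1: 31 - 1 + 1 = 31 days (72 - 31 = 41 left)
January 1 → February 1: 31 - 1 + 1 = 31 days (41 - 31 = 10 left)
February 1 + 10 = February 11, 2028


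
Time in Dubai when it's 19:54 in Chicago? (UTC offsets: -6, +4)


Time difference = UTC+4 - UTC-6 = +10 hours
New hour = (19 + 10) mod 24
= 29 mod 24 = 5
Minutes unchanged → 05:54; 29 ≥ 24 → next day

05:54 (next day)


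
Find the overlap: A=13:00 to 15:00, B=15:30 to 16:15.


0 minutes

Meeting A: 780-900 (in minutes from midnight)
Meeting B: 930-975
Overlap start = max(780, 930) = 930
Overlap end = min(900, 975) = 900
Overlap = max(0, 900 - 930) = 0 min


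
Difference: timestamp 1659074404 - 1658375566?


698838 seconds (194.1 hours / 8.09 days)

Difference = 1659074404 - 1658375566 = 698838 seconds
In hours: 698838 / 3600 ≈ 194.1
In days: 698838 / 86400 ≈ 8.09


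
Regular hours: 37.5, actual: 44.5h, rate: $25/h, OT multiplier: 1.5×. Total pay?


$1200.00

Regular: 37.5h × $25 = $937.50
Overtime: 44.5 - 37.5 = 7.0h
OT pay: 7.0h × $25 × 1.5 = $262.50
Total = $937.50 + $262.50 = $1200.00


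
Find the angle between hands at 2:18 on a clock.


Hour hand = 2×30 + 18×0.5 = 69.0°
Minute hand = 18×6 = 108°
Difference = |69.0 - 108| = 39.0°

39.0°


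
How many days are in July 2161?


31 days

Month: July (month 7)
July has 31 days


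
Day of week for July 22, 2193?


Zeller's congruence:
q=22, m=7, k=93, j=21
h = (22 + ⌊13×8/5⌋ + 93 + ⌊93/4⌋ + ⌊21/4⌋ - 2×21) mod 7
= (22 + 20 + 93 + 23 + 5 - 42) mod 7
= 121 mod 7 = 2
h=2 → Monday

Monday


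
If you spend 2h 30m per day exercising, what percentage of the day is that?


Time: 150 minutes
Day: 1440 minutes
Percentage = (150/1440) × 100 ≈ 10.4%

10.4%


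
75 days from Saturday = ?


Start: Saturday (index 5)
(5 + 75) mod 7
= 80 mod 7
= 3
Index 3 → Thursday

Thursday


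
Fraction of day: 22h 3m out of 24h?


0.9188 (91.88%)

Total minutes: 22×60 + 3 = 1323
Day = 24×60 = 1440 minutes
Fraction = 1323/1440 ≈ 0.9188
As a percentage: 1323/1440 × 100 ≈ 91.88%


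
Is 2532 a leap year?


Rules: divisible by 4 AND (not by 100 OR by 400)
2532 ÷ 4 = 633 exactly → divisible by 4
2532 ÷ 100 = 25 remainder 32 → not divisible by 100
Divisible by 4 but not by 100 → leap year

Yes


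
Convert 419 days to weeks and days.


59 weeks 6 days

Weeks: 419 ÷ 7 = 59 remainder 6


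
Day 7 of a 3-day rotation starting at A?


Shift A

Shifts: A, B, C
Start: A (index 0)
Day 7: (0 + 7 - 1) mod 3
= 6 mod 3
= 0
Index 0 → shift A


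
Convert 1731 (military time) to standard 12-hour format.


5:31 PM

Hour: 17
17 - 12 = 5 → PM


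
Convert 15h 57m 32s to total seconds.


57452 seconds

Hours: 15 × 3600 = 54000
Minutes: 57 × 60 = 3420
Seconds: 32
Total = 54000 + 3420 + 32 = 57452


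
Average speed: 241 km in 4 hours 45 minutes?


Distance: 241 km
Time: 4h 45m = 285 min = 285/60 = 19/4 hours
Speed = 241 ÷ (19/4) = 241 × 4 / 19 = 964/19 ≈ 50.7 km/h

50.7 km/h


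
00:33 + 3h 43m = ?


04:16

Start: 33 minutes from midnight
Add: 223 minutes
Total: 256 minutes
Hours: 256 ÷ 60 = 4 remainder 16


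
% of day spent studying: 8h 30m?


35.4%

Time: 510 minutes
Day: 1440 minutes
Percentage = (510/1440) × 100 ≈ 35.4%


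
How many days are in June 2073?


Month: June (month 6)
June has 30 days

30 days


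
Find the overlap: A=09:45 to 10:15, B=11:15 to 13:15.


0 minutes

Meeting A: 585-615 (in minutes from midnight)
Meeting B: 675-795
Overlap start = max(585, 675) = 675
Overlap end = min(615, 795) = 615
Overlap = max(0, 615 - 675) = 0 min


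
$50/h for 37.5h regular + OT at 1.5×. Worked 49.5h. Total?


Regular: 37.5h × $50 = $1875.00
Overtime: 49.5 - 37.5 = 12.0h
OT pay: 12.0h × $50 × 1.5 = $900.00
Total = $1875.00 + $900.00 = $2775.00

$2775.00


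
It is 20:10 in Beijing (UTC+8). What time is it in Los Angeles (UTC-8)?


Time difference = UTC-8 - UTC+8 = -16 hours
New hour = (20 -16) mod 24
= 4 mod 24 = 4
Minutes unchanged → 04:10

04:10


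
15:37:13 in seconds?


56233 seconds

Hours: 15 × 3600 = 54000
Minutes: 37 × 60 = 2220
Seconds: 13
Total = 54000 + 2220 + 13 = 56233


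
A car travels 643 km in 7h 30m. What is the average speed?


Distance: 643 km
Time: 7h 30m = 450 min = 450/60 = 15/2 hours
Speed = 643 ÷ (15/2) = 643 × 2 / 15 = 1286/15 ≈ 85.7 km/h

85.7 km/h


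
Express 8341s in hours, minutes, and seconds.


2h 19m 1s

Hours: 8341 ÷ 3600 = 2 remainder 1141
Minutes: 1141 ÷ 60 = 19 remainder 1
Seconds: 1


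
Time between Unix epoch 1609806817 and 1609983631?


176814 seconds (49.1 hours / 2.05 days)

Difference = 1609983631 - 1609806817 = 176814 seconds
In hours: 176814 / 3600 ≈ 49.1
In days: 176814 / 86400 ≈ 2.05


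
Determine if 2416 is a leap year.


Rules: divisible by 4 AND (not by 100 OR by 400)
2416 ÷ 4 = 604 exactly → divisible by 4
2416 ÷ 100 = 24 remainder 16 → not divisible by 100
Divisible by 4 but not by 100 → leap year

Yes
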